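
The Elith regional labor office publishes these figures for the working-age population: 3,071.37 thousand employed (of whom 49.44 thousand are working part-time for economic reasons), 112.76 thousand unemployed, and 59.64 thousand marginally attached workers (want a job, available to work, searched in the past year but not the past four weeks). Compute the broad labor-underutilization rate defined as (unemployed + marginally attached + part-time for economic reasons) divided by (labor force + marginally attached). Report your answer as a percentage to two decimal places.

Broad underutilization rate ≈ 6.84%.

Labor force = 3,071.37 + 112.76 = 3,184.13 thousand.
Numerator = 112.76 + 59.64 + 49.44 = 221.84 thousand.
Denominator = 3,184.13 + 59.64 = 3,243.77 thousand.
Broad rate = 221.84 / 3,243.77 = 6.84%.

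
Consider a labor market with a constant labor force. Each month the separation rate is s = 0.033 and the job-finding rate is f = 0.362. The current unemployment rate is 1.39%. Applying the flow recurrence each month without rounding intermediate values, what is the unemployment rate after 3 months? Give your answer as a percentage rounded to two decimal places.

With a fixed labor force, u_{t+1} = u_t + s·(1−u_t) − f·u_t = u_t·(1−s−f) + s.
Here 1−s−f = 0.605 and s = 0.033.
u_1 = 0.013900 × 0.605 + 0.033 = 0.041410.
u_2 = 0.041410 × 0.605 + 0.033 = 0.058053.
u_3 = 0.058053 × 0.605 + 0.033 = 0.068122.

Unemployment rate after three months ≈ 6.81%.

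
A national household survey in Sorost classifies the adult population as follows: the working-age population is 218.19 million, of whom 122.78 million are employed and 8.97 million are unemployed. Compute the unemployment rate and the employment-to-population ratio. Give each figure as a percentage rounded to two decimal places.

Unemployment rate ≈ 6.81%; employment-population ratio ≈ 56.27%.

Labor force = employed + unemployed = 122.78 + 8.97 = 131.75 million.
Unemployment rate = 8.97 / 131.75 = 6.81%.
Employment-population ratio = 122.78 / 218.19 = 56.27%.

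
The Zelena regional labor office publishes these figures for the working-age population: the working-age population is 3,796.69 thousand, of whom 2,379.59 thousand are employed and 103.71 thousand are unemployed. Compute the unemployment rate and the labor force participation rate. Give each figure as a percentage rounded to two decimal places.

Labor force = employed + unemployed = 2,379.59 + 103.71 = 2,483.30 thousand.
Unemployment rate = 103.71 / 2,483.30 = 4.18%.
Labor force participation rate = 2,483.30 / 3,796.69 = 65.41%.

Unemployment rate ≈ 4.18%; labor force participation rate ≈ 65.41%.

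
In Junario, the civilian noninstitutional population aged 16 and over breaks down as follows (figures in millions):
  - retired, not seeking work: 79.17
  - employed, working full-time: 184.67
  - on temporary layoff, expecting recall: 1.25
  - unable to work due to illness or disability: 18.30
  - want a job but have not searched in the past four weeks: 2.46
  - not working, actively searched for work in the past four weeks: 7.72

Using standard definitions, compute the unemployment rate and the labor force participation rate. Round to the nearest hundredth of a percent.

Employed = 184.67 million.
Unemployed = 1.25 + 7.72 = 8.97 million (jobless and actively searching, or on temporary layoff).
Labor force = 184.67 + 8.97 = 193.64 million.
Not in labor force = 79.17 + 18.30 + 2.46 = 99.93 million (those not working and not actively searching are outside the labor force — including those who want a job but have given up searching).
Civilian working-age population = 193.64 + 99.93 = 293.57 million.
Unemployment rate = 8.97 / 193.64 = 4.63%.
Labor force participation rate = 193.64 / 293.57 = 65.96%.

Unemployment rate ≈ 4.63%; labor force participation rate ≈ 65.96%.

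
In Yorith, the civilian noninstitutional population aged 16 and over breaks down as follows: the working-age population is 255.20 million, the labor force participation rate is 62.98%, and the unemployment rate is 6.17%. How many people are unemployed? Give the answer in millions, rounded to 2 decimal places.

About 9.92 million are unemployed.

Labor force = 0.6298 × 255.20 = 160.72 million.
Unemployed = 0.0617 × 160.72 ≈ 9.92 million.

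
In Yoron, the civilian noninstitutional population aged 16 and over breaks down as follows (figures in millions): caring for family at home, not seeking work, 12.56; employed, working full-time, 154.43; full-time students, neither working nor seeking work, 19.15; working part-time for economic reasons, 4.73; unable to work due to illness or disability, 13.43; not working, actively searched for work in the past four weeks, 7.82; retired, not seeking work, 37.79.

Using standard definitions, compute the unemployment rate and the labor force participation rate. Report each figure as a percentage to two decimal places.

Unemployment rate ≈ 4.68%; labor force participation rate ≈ 66.82%.

Employed = 154.43 + 4.73 = 159.16 million (anyone who worked, including part-time for economic reasons, counts as employed).
Unemployed = 7.82 million.
Labor force = 159.16 + 7.82 = 166.98 million.
Not in labor force = 12.56 + 19.15 + 13.43 + 37.79 = 82.93 million (those not working and not actively searching are outside the labor force).
Civilian working-age population = 166.98 + 82.93 = 249.91 million.
Unemployment rate = 7.82 / 166.98 = 4.68%.
Labor force participation rate = 166.98 / 249.91 = 66.82%.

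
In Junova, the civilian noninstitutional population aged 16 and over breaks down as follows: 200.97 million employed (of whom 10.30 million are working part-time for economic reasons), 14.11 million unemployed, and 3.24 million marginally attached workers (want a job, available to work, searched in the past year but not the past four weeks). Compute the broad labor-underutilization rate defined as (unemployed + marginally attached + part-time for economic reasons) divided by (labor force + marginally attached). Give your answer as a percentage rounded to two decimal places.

Broad underutilization rate ≈ 12.66%.

Labor force = 200.97 + 14.11 = 215.08 million.
Numerator = 14.11 + 3.24 + 10.30 = 27.65 million.
Denominator = 215.08 + 3.24 = 218.32 million.
Broad rate = 27.65 / 218.32 = 12.66%.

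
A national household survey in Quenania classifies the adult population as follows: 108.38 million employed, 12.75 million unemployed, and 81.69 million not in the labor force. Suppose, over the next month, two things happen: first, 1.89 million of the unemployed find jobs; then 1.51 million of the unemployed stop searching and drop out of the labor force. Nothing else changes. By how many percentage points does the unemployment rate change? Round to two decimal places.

The unemployment rate changes by −2.71 percentage points.

Initially, labor force = 108.38 + 12.75 = 121.13 million, so u = 12.75/121.13 = 10.53%.
After the first change, unemployed falls and employed rises by 1.89; labor force unchanged → E = 110.27, U = 10.86, labor force = 121.13 million.
After the second change, unemployed and labor force both fall by 1.51 → E = 110.27, U = 9.35, labor force = 119.62 million.
New unemployment rate = 9.35 / 119.62 = 7.82%.
Change = 7.82% − 10.53% = −2.71 percentage points.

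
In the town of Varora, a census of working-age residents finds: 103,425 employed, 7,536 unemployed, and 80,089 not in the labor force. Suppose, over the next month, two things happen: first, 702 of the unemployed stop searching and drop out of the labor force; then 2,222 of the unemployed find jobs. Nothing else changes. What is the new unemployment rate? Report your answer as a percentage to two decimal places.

Initially, labor force = 103,425 + 7,536 = 110,961, so u = 7,536/110,961 = 6.79%.
After the first change, unemployed and labor force both fall by 702 → E = 103,425, U = 6,834, labor force = 110,259.
After the second change, unemployed falls and employed rises by 2,222; labor force unchanged → E = 105,647, U = 4,612, labor force = 110,259.
New unemployment rate = 4,612 / 110,259 = 4.18%.

New unemployment rate ≈ 4.18%.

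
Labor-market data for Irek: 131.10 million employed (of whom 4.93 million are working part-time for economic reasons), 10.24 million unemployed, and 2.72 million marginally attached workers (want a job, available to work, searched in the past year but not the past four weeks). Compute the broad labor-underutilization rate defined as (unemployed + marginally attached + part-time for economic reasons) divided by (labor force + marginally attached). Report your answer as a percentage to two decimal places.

Broad underutilization rate ≈ 12.42%.

Labor force = 131.10 + 10.24 = 141.34 million.
Numerator = 10.24 + 2.72 + 4.93 = 17.89 million.
Denominator = 141.34 + 2.72 = 144.06 million.
Broad rate = 17.89 / 144.06 = 12.42%.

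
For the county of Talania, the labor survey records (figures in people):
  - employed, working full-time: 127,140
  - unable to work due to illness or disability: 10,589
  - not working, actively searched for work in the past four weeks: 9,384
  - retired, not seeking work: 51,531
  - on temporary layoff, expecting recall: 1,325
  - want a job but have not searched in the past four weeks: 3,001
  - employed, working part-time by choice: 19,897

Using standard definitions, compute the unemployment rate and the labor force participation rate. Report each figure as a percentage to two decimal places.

Employed = 127,140 + 19,897 = 147,037.
Unemployed = 9,384 + 1,325 = 10,709 (jobless and actively searching, or on temporary layoff).
Labor force = 147,037 + 10,709 = 157,746.
Not in labor force = 10,589 + 51,531 + 3,001 = 65,121 (those not working and not actively searching are outside the labor force — including those who want a job but have given up searching).
Civilian working-age population = 157,746 + 65,121 = 222,867.
Unemployment rate = 10,709 / 157,746 = 6.79%.
Labor force participation rate = 157,746 / 222,867 = 70.78%.

Unemployment rate ≈ 6.79%; labor force participation rate ≈ 70.78%.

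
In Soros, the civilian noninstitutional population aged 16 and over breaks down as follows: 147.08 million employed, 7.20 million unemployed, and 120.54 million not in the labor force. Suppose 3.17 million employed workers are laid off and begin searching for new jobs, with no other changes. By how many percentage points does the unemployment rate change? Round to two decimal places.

Initially, labor force = 147.08 + 7.20 = 154.28 million, so u = 7.20/154.28 = 4.67%.
After the change, employed falls and unemployed rises by 3.17; labor force unchanged → E = 143.91, U = 10.37, labor force = 154.28 million.
New unemployment rate = 10.37 / 154.28 = 6.72%.
Change = 6.72% − 4.67% = +2.05 percentage points.

The unemployment rate changes by +2.05 percentage points.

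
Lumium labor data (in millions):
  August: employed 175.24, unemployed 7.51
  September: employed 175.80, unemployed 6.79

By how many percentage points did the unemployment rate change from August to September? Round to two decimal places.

August: labor force = 175.24 + 7.51 = 182.75; u = 7.51/182.75 = 4.11%.
September: labor force = 175.80 + 6.79 = 182.59; u = 6.79/182.59 = 3.72%.
Change = 3.72% − 4.11% = −0.39 pp.

The unemployment rate changed by −0.39 percentage points.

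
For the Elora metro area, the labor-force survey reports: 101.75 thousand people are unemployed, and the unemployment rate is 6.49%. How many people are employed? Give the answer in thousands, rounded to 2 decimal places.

Labor force = U / u = 101.75 / 0.0649 ≈ 1,567.80 thousand.
Employed = labor force − unemployed = 1,567.80 − 101.75 = 1,466.05 thousand.

About 1,466.05 thousand are employed.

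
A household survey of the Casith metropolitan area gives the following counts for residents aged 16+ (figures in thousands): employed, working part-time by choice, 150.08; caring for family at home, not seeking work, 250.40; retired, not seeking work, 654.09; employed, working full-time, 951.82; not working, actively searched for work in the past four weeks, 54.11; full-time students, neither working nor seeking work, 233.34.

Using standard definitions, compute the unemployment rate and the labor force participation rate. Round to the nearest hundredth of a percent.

Unemployment rate ≈ 4.68%; labor force participation rate ≈ 50.40%.

Employed = 150.08 + 951.82 = 1,101.90 thousand.
Unemployed = 54.11 thousand.
Labor force = 1,101.90 + 54.11 = 1,156.01 thousand.
Not in labor force = 250.40 + 654.09 + 233.34 = 1,137.83 thousand (those not working and not actively searching are outside the labor force).
Civilian working-age population = 1,156.01 + 1,137.83 = 2,293.84 thousand.
Unemployment rate = 54.11 / 1,156.01 = 4.68%.
Labor force participation rate = 1,156.01 / 2,293.84 = 50.40%.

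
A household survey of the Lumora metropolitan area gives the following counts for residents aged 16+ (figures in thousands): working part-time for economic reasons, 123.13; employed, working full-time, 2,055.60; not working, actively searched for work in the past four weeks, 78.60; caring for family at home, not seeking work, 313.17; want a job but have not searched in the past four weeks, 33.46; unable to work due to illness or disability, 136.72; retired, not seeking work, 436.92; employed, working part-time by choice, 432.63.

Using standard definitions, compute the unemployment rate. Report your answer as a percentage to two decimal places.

Unemployment rate ≈ 2.92%.

Employed = 123.13 + 2,055.60 + 432.63 = 2,611.36 thousand (anyone who worked, including part-time for economic reasons, counts as employed).
Unemployed = 78.60 thousand.
Labor force = 2,611.36 + 78.60 = 2,689.96 thousand.
Unemployment rate = 78.60 / 2,689.96 = 2.92%.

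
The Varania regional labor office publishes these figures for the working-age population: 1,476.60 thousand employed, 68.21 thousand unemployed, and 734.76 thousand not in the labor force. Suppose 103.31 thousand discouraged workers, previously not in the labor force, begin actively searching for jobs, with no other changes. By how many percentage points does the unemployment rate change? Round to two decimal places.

The unemployment rate changes by +5.99 percentage points.

Initially, labor force = 1,476.60 + 68.21 = 1,544.81 thousand, so u = 68.21/1,544.81 = 4.42%.
After the change, unemployed and labor force both rise by 103.31 → E = 1,476.60, U = 171.52, labor force = 1,648.12 thousand.
New unemployment rate = 171.52 / 1,648.12 = 10.41%.
Change = 10.41% − 4.42% = +5.99 percentage points.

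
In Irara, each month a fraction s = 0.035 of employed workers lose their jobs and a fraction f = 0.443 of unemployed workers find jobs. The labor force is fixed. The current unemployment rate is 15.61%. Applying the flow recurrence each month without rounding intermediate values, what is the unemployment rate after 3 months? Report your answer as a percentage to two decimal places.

With a fixed labor force, u_{t+1} = u_t + s·(1−u_t) − f·u_t = u_t·(1−s−f) + s.
Here 1−s−f = 0.522 and s = 0.035.
u_1 = 0.156100 × 0.522 + 0.035 = 0.116484.
u_2 = 0.116484 × 0.522 + 0.035 = 0.095805.
u_3 = 0.095805 × 0.522 + 0.035 = 0.085010.

Unemployment rate after three months ≈ 8.50%.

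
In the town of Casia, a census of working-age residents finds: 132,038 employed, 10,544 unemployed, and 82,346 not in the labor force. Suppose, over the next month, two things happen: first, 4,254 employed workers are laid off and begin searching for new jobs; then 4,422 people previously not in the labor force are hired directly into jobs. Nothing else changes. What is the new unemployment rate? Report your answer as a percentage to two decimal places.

Initially, labor force = 132,038 + 10,544 = 142,582, so u = 10,544/142,582 = 7.40%.
After the first change, employed falls and unemployed rises by 4,254; labor force unchanged → E = 127,784, U = 14,798, labor force = 142,582.
After the second change, employed and labor force both rise by 4,422; unemployed unchanged → E = 132,206, U = 14,798, labor force = 147,004.
New unemployment rate = 14,798 / 147,004 = 10.07%.

New unemployment rate ≈ 10.07%.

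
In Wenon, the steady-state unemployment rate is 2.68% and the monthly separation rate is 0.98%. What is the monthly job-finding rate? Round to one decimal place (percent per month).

From u* = s/(s+f): f = s·(1−u)/u.
f = 0.98 × (1 − 0.0268) / 0.0268 = 0.9537 / 0.0268 ≈ 35.6% per month.

Job-finding rate ≈ 35.6% per month.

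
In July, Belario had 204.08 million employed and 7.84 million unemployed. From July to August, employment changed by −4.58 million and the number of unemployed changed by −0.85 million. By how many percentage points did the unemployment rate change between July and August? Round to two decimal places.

July: labor force = 204.08 + 7.84 = 211.92; u = 7.84/211.92 = 3.70%.
August: labor force = 199.50 + 6.99 = 206.49; u = 6.99/206.49 = 3.39%.
Change = 3.39% − 3.70% = −0.31 pp.

The unemployment rate changed by −0.31 percentage points.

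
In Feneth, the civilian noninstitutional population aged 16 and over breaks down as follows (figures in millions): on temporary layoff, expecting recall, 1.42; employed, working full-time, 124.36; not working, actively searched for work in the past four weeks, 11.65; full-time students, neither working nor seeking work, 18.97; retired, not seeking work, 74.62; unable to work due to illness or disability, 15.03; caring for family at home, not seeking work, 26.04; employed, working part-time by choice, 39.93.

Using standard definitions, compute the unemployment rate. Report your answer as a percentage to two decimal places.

Unemployment rate ≈ 7.37%.

Employed = 124.36 + 39.93 = 164.29 million.
Unemployed = 1.42 + 11.65 = 13.07 million (jobless and actively searching, or on temporary layoff).
Labor force = 164.29 + 13.07 = 177.36 million.
Unemployment rate = 13.07 / 177.36 = 7.37%.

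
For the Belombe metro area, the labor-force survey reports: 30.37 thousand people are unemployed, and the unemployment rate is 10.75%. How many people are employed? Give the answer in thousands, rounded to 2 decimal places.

About 252.14 thousand are employed.

Labor force = U / u = 30.37 / 0.1075 ≈ 282.51 thousand.
Employed = labor force − unemployed = 282.51 − 30.37 = 252.14 thousand.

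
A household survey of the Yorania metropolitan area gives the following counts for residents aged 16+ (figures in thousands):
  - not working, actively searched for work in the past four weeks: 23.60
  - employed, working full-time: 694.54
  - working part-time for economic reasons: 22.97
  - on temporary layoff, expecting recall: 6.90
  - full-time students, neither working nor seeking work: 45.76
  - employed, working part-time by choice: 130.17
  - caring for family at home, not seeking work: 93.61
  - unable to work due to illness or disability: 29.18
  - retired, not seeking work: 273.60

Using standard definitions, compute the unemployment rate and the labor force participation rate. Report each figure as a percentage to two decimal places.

Employed = 694.54 + 22.97 + 130.17 = 847.68 thousand (anyone who worked, including part-time for economic reasons, counts as employed).
Unemployed = 23.60 + 6.90 = 30.50 thousand (jobless and actively searching, or on temporary layoff).
Labor force = 847.68 + 30.50 = 878.18 thousand.
Not in labor force = 45.76 + 93.61 + 29.18 + 273.60 = 442.15 thousand (those not working and not actively searching are outside the labor force).
Civilian working-age population = 878.18 + 442.15 = 1,320.33 thousand.
Unemployment rate = 30.50 / 878.18 = 3.47%.
Labor force participation rate = 878.18 / 1,320.33 = 66.51%.

Unemployment rate ≈ 3.47%; labor force participation rate ≈ 66.51%.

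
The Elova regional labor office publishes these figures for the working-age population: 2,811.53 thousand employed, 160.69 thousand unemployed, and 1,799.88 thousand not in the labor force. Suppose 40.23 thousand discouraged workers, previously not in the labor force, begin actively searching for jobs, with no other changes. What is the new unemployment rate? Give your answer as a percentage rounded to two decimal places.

New unemployment rate ≈ 6.67%.

Initially, labor force = 2,811.53 + 160.69 = 2,972.22 thousand, so u = 160.69/2,972.22 = 5.41%.
After the change, unemployed and labor force both rise by 40.23 → E = 2,811.53, U = 200.92, labor force = 3,012.45 thousand.
New unemployment rate = 200.92 / 3,012.45 = 6.67%.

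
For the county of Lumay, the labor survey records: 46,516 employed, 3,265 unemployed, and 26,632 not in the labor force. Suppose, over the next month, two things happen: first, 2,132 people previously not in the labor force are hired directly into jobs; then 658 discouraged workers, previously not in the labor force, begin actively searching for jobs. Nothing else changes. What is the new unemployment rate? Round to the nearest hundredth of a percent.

Initially, labor force = 46,516 + 3,265 = 49,781, so u = 3,265/49,781 = 6.56%.
After the first change, employed and labor force both rise by 2,132; unemployed unchanged → E = 48,648, U = 3,265, labor force = 51,913.
After the second change, unemployed and labor force both rise by 658 → E = 48,648, U = 3,923, labor force = 52,571.
New unemployment rate = 3,923 / 52,571 = 7.46%.

New unemployment rate ≈ 7.46%.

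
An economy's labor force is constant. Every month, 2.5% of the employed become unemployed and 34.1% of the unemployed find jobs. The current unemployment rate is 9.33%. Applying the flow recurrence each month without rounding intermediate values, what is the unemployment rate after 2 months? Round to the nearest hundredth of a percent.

With a fixed labor force, u_{t+1} = u_t + s·(1−u_t) − f·u_t = u_t·(1−s−f) + s.
Here 1−s−f = 0.634 and s = 0.025.
u_1 = 0.093300 × 0.634 + 0.025 = 0.084152.
u_2 = 0.084152 × 0.634 + 0.025 = 0.078352.

Unemployment rate after two months ≈ 7.84%.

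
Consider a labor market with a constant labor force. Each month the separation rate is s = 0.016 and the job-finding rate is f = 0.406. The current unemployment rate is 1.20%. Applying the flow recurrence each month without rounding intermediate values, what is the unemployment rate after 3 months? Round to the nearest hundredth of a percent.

Unemployment rate after three months ≈ 3.29%.

With a fixed labor force, u_{t+1} = u_t + s·(1−u_t) − f·u_t = u_t·(1−s−f) + s.
Here 1−s−f = 0.578 and s = 0.016.
u_1 = 0.012000 × 0.578 + 0.016 = 0.022936.
u_2 = 0.022936 × 0.578 + 0.016 = 0.029257.
u_3 = 0.029257 × 0.578 + 0.016 = 0.032911.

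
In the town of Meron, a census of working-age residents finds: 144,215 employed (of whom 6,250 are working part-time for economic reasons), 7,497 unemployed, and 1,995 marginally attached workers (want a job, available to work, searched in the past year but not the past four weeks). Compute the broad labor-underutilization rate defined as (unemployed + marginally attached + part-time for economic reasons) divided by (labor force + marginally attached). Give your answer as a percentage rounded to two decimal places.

Broad underutilization rate ≈ 10.24%.

Labor force = 144,215 + 7,497 = 151,712.
Numerator = 7,497 + 1,995 + 6,250 = 15,742.
Denominator = 151,712 + 1,995 = 153,707.
Broad rate = 15,742 / 153,707 = 10.24%.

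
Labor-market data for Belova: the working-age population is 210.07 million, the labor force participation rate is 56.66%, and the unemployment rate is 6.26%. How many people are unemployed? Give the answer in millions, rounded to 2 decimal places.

About 7.45 million are unemployed.

Labor force = 0.5666 × 210.07 = 119.03 million.
Unemployed = 0.0626 × 119.03 ≈ 7.45 million.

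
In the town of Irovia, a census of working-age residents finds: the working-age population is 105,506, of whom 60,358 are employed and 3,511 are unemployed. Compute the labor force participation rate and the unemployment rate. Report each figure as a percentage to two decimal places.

Labor force participation rate ≈ 60.54%; unemployment rate ≈ 5.50%.

Labor force = employed + unemployed = 60,358 + 3,511 = 63,869.
Unemployment rate = 3,511 / 63,869 = 5.50%.
Labor force participation rate = 63,869 / 105,506 = 60.54%.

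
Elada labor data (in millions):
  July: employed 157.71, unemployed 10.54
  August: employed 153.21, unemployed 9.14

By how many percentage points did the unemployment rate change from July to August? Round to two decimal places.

The unemployment rate changed by −0.63 percentage points.

July: labor force = 157.71 + 10.54 = 168.25; u = 10.54/168.25 = 6.26%.
August: labor force = 153.21 + 9.14 = 162.35; u = 9.14/162.35 = 5.63%.
Change = 5.63% − 6.26% = −0.63 pp.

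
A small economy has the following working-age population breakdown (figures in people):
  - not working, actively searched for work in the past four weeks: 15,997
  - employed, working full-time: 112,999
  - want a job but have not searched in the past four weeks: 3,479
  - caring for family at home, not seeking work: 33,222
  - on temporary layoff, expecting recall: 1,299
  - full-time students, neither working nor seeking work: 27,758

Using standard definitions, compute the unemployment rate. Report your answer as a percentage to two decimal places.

Employed = 112,999.
Unemployed = 15,997 + 1,299 = 17,296 (jobless and actively searching, or on temporary layoff).
Labor force = 112,999 + 17,296 = 130,295.
Unemployment rate = 17,296 / 130,295 = 13.27%.

Unemployment rate ≈ 13.27%.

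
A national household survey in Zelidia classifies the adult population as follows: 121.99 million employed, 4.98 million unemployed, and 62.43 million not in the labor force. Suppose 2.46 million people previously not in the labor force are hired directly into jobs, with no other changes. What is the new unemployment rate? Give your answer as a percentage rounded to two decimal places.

Initially, labor force = 121.99 + 4.98 = 126.97 million, so u = 4.98/126.97 = 3.92%.
After the change, employed and labor force both rise by 2.46; unemployed unchanged → E = 124.45, U = 4.98, labor force = 129.43 million.
New unemployment rate = 4.98 / 129.43 = 3.85%.

New unemployment rate ≈ 3.85%.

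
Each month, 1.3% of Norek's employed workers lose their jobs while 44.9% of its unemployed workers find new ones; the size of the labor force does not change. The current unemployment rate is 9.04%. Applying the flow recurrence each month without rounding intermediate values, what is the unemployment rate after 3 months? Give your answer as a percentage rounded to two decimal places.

Unemployment rate after three months ≈ 3.78%.

With a fixed labor force, u_{t+1} = u_t + s·(1−u_t) − f·u_t = u_t·(1−s−f) + s.
Here 1−s−f = 0.538 and s = 0.013.
u_1 = 0.090400 × 0.538 + 0.013 = 0.061635.
u_2 = 0.061635 × 0.538 + 0.013 = 0.046160.
u_3 = 0.046160 × 0.538 + 0.013 = 0.037834.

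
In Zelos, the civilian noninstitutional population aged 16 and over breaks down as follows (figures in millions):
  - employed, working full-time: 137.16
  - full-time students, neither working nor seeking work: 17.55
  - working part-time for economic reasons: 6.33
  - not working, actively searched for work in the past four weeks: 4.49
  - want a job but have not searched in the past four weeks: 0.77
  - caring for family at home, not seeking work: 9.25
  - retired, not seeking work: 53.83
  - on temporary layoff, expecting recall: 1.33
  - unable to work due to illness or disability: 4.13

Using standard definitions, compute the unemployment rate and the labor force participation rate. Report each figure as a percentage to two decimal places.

Unemployment rate ≈ 3.90%; labor force participation rate ≈ 63.58%.

Employed = 137.16 + 6.33 = 143.49 million (anyone who worked, including part-time for economic reasons, counts as employed).
Unemployed = 4.49 + 1.33 = 5.82 million (jobless and actively searching, or on temporary layoff).
Labor force = 143.49 + 5.82 = 149.31 million.
Not in labor force = 17.55 + 0.77 + 9.25 + 53.83 + 4.13 = 85.53 million (those not working and not actively searching are outside the labor force — including those who want a job but have given up searching).
Civilian working-age population = 149.31 + 85.53 = 234.84 million.
Unemployment rate = 5.82 / 149.31 = 3.90%.
Labor force participation rate = 149.31 / 234.84 = 63.58%.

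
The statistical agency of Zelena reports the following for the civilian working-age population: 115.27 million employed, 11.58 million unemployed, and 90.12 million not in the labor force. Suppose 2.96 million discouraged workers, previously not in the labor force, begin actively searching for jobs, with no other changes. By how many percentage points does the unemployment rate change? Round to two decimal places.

The unemployment rate changes by +2.07 percentage points.

Initially, labor force = 115.27 + 11.58 = 126.85 million, so u = 11.58/126.85 = 9.13%.
After the change, unemployed and labor force both rise by 2.96 → E = 115.27, U = 14.54, labor force = 129.81 million.
New unemployment rate = 14.54 / 129.81 = 11.20%.
Change = 11.20% − 9.13% = +2.07 percentage points.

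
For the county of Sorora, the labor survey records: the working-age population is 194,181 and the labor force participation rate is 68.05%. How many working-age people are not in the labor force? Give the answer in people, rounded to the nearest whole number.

Share not in the labor force = 1 − 0.6805 = 0.3195.
Not in labor force = 0.3195 × 194,181 ≈ 62,041.

About 62,041 are not in the labor force.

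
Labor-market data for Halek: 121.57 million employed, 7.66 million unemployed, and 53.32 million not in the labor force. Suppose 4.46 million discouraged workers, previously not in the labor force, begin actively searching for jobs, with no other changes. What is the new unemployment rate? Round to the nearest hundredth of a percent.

Initially, labor force = 121.57 + 7.66 = 129.23 million, so u = 7.66/129.23 = 5.93%.
After the change, unemployed and labor force both rise by 4.46 → E = 121.57, U = 12.12, labor force = 133.69 million.
New unemployment rate = 12.12 / 133.69 = 9.07%.

New unemployment rate ≈ 9.07%.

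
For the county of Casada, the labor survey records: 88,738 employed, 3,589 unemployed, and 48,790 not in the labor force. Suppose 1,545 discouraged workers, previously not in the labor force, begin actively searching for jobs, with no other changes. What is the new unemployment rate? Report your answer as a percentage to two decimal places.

New unemployment rate ≈ 5.47%.

Initially, labor force = 88,738 + 3,589 = 92,327, so u = 3,589/92,327 = 3.89%.
After the change, unemployed and labor force both rise by 1,545 → E = 88,738, U = 5,134, labor force = 93,872.
New unemployment rate = 5,134 / 93,872 = 5.47%.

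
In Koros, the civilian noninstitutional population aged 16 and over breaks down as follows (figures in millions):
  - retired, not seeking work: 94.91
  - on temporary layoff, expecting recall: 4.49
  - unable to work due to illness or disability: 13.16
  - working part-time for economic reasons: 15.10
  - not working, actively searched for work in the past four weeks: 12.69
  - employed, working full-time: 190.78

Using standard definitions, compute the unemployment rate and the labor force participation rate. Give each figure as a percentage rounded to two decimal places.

Employed = 15.10 + 190.78 = 205.88 million (anyone who worked, including part-time for economic reasons, counts as employed).
Unemployed = 4.49 + 12.69 = 17.18 million (jobless and actively searching, or on temporary layoff).
Labor force = 205.88 + 17.18 = 223.06 million.
Not in labor force = 94.91 + 13.16 = 108.07 million (those not working and not actively searching are outside the labor force).
Civilian working-age population = 223.06 + 108.07 = 331.13 million.
Unemployment rate = 17.18 / 223.06 = 7.70%.
Labor force participation rate = 223.06 / 331.13 = 67.36%.

Unemployment rate ≈ 7.70%; labor force participation rate ≈ 67.36%.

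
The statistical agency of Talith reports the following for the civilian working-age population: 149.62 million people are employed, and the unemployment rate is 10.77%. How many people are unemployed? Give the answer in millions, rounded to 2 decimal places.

Let U be the number unemployed. The labor force is E + U, and U/(E+U) = 0.1077.
So U = 0.1077 × 149.62 / (1 − 0.1077) = 16.1141 / 0.8923 ≈ 18.06 million.

About 18.06 million are unemployed.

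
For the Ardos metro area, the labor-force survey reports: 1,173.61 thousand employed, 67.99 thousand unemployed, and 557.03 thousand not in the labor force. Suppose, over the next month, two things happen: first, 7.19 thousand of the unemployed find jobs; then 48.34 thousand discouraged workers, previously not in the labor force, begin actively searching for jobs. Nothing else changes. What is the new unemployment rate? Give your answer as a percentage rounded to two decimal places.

New unemployment rate ≈ 8.46%.

Initially, labor force = 1,173.61 + 67.99 = 1,241.60 thousand, so u = 67.99/1,241.60 = 5.48%.
After the first change, unemployed falls and employed rises by 7.19; labor force unchanged → E = 1,180.80, U = 60.80, labor force = 1,241.60 thousand.
After the second change, unemployed and labor force both rise by 48.34 → E = 1,180.80, U = 109.14, labor force = 1,289.94 thousand.
New unemployment rate = 109.14 / 1,289.94 = 8.46%.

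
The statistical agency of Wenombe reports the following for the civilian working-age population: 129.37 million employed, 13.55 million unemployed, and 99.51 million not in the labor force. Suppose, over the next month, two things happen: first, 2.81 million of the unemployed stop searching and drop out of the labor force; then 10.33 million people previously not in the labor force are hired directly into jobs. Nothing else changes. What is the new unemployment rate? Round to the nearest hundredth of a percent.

Initially, labor force = 129.37 + 13.55 = 142.92 million, so u = 13.55/142.92 = 9.48%.
After the first change, unemployed and labor force both fall by 2.81 → E = 129.37, U = 10.74, labor force = 140.11 million.
After the second change, employed and labor force both rise by 10.33; unemployed unchanged → E = 139.70, U = 10.74, labor force = 150.44 million.
New unemployment rate = 10.74 / 150.44 = 7.14%.

New unemployment rate ≈ 7.14%.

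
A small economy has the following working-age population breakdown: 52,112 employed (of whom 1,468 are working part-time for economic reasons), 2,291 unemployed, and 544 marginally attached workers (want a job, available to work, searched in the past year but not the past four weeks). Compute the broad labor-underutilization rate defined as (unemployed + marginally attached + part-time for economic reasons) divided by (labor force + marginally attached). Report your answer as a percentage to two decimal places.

Labor force = 52,112 + 2,291 = 54,403.
Numerator = 2,291 + 544 + 1,468 = 4,303.
Denominator = 54,403 + 544 = 54,947.
Broad rate = 4,303 / 54,947 = 7.83%.

Broad underutilization rate ≈ 7.83%.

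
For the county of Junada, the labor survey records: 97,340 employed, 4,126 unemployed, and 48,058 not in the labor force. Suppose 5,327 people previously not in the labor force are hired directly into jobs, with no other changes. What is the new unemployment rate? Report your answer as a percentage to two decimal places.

Initially, labor force = 97,340 + 4,126 = 101,466, so u = 4,126/101,466 = 4.07%.
After the change, employed and labor force both rise by 5,327; unemployed unchanged → E = 102,667, U = 4,126, labor force = 106,793.
New unemployment rate = 4,126 / 106,793 = 3.86%.

New unemployment rate ≈ 3.86%.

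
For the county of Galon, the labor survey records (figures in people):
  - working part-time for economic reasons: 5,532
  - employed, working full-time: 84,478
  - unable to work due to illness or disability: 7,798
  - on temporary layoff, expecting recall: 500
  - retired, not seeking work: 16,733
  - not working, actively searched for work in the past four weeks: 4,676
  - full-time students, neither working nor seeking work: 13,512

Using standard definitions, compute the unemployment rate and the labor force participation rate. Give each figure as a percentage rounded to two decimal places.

Unemployment rate ≈ 5.44%; labor force participation rate ≈ 71.45%.

Employed = 5,532 + 84,478 = 90,010 (anyone who worked, including part-time for economic reasons, counts as employed).
Unemployed = 500 + 4,676 = 5,176 (jobless and actively searching, or on temporary layoff).
Labor force = 90,010 + 5,176 = 95,186.
Not in labor force = 7,798 + 16,733 + 13,512 = 38,043 (those not working and not actively searching are outside the labor force).
Civilian working-age population = 95,186 + 38,043 = 133,229.
Unemployment rate = 5,176 / 95,186 = 5.44%.
Labor force participation rate = 95,186 / 133,229 = 71.45%.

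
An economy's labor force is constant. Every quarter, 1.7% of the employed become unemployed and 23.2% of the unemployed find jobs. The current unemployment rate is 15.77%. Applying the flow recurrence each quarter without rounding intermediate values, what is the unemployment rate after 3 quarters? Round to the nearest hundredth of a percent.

Unemployment rate after three quarters ≈ 10.62%.

With a fixed labor force, u_{t+1} = u_t + s·(1−u_t) − f·u_t = u_t·(1−s−f) + s.
Here 1−s−f = 0.751 and s = 0.017.
u_1 = 0.157700 × 0.751 + 0.017 = 0.135433.
u_2 = 0.135433 × 0.751 + 0.017 = 0.118710.
u_3 = 0.118710 × 0.751 + 0.017 = 0.106151.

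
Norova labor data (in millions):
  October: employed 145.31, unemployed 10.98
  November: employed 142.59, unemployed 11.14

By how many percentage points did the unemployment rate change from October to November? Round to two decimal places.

The unemployment rate changed by +0.22 percentage points.

October: labor force = 145.31 + 10.98 = 156.29; u = 10.98/156.29 = 7.03%.
November: labor force = 142.59 + 11.14 = 153.73; u = 11.14/153.73 = 7.25%.
Change = 7.25% − 7.03% = +0.22 pp.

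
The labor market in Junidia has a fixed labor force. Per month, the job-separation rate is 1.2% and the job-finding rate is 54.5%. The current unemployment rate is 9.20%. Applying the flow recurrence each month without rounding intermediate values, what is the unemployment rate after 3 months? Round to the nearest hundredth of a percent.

With a fixed labor force, u_{t+1} = u_t + s·(1−u_t) − f·u_t = u_t·(1−s−f) + s.
Here 1−s−f = 0.443 and s = 0.012.
u_1 = 0.092000 × 0.443 + 0.012 = 0.052756.
u_2 = 0.052756 × 0.443 + 0.012 = 0.035371.
u_3 = 0.035371 × 0.443 + 0.012 = 0.027669.

Unemployment rate after three months ≈ 2.77%.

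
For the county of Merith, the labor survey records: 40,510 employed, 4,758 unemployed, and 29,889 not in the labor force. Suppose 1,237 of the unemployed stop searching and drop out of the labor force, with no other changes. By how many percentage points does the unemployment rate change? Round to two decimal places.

The unemployment rate changes by −2.51 percentage points.

Initially, labor force = 40,510 + 4,758 = 45,268, so u = 4,758/45,268 = 10.51%.
After the change, unemployed and labor force both fall by 1,237 → E = 40,510, U = 3,521, labor force = 44,031.
New unemployment rate = 3,521 / 44,031 = 8.00%.
Change = 8.00% − 10.51% = −2.51 percentage points.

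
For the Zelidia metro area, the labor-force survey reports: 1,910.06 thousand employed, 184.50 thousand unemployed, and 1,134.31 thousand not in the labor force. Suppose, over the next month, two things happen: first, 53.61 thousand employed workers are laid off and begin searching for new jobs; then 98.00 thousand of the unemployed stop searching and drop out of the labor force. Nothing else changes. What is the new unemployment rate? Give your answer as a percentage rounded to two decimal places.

New unemployment rate ≈ 7.02%.

Initially, labor force = 1,910.06 + 184.50 = 2,094.56 thousand, so u = 184.50/2,094.56 = 8.81%.
After the first change, employed falls and unemployed rises by 53.61; labor force unchanged → E = 1,856.45, U = 238.11, labor force = 2,094.56 thousand.
After the second change, unemployed and labor force both fall by 98.00 → E = 1,856.45, U = 140.11, labor force = 1,996.56 thousand.
New unemployment rate = 140.11 / 1,996.56 = 7.02%.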